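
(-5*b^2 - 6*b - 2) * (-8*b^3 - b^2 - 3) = 40*b^5 + 53*b^4 + 22*b^3 + 17*b^2 + 18*b + 6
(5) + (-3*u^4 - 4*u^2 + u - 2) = -3*u^4 - 4*u^2 + u + 3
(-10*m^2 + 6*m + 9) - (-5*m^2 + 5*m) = -5*m^2 + m + 9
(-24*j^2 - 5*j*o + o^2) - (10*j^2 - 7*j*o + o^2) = -34*j^2 + 2*j*o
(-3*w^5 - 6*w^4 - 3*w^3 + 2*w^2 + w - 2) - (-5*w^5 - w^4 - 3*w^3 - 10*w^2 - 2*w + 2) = 2*w^5 - 5*w^4 + 12*w^2 + 3*w - 4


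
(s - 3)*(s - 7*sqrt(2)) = s^2 - 7*sqrt(2)*s - 3*s + 21*sqrt(2)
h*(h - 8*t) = h^2 - 8*h*t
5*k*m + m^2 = m*(5*k + m)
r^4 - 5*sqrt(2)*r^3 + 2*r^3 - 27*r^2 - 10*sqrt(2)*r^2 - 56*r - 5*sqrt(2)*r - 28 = (r + 1)^2*(r - 7*sqrt(2))*(r + 2*sqrt(2))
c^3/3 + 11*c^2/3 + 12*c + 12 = (c/3 + 1)*(c + 2)*(c + 6)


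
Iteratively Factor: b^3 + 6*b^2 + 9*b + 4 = (b + 4)*(b^2 + 2*b + 1) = (b + 1)*(b + 4)*(b + 1)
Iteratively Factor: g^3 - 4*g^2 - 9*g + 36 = (g - 3)*(g^2 - g - 12) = (g - 4)*(g - 3)*(g + 3)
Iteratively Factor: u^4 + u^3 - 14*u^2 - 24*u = (u - 4)*(u^3 + 5*u^2 + 6*u) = u*(u - 4)*(u^2 + 5*u + 6) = u*(u - 4)*(u + 2)*(u + 3)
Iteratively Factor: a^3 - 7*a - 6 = (a + 1)*(a^2 - a - 6) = (a - 3)*(a + 1)*(a + 2)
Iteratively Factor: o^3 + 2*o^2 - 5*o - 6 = (o + 3)*(o^2 - o - 2) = (o - 2)*(o + 3)*(o + 1)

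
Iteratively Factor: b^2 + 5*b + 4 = (b + 1)*(b + 4)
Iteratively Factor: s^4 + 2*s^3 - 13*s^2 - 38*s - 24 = (s - 4)*(s^3 + 6*s^2 + 11*s + 6) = (s - 4)*(s + 3)*(s^2 + 3*s + 2) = (s - 4)*(s + 2)*(s + 3)*(s + 1)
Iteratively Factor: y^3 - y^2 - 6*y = (y)*(y^2 - y - 6) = y*(y + 2)*(y - 3)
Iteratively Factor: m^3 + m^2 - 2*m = (m + 2)*(m^2 - m) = (m - 1)*(m + 2)*(m)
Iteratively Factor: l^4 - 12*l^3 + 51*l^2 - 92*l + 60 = (l - 2)*(l^3 - 10*l^2 + 31*l - 30) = (l - 5)*(l - 2)*(l^2 - 5*l + 6) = (l - 5)*(l - 3)*(l - 2)*(l - 2)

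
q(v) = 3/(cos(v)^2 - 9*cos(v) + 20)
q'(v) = 3*(2*sin(v)*cos(v) - 9*sin(v))/(cos(v)^2 - 9*cos(v) + 20)^2 = 3*(2*cos(v) - 9)*sin(v)/(cos(v)^2 - 9*cos(v) + 20)^2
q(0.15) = 0.25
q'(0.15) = -0.02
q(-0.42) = 0.24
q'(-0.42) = 0.06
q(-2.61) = 0.11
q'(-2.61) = 0.02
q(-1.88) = 0.13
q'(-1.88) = 0.05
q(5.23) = 0.19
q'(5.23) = 0.08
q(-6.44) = 0.25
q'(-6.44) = 0.02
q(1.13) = 0.18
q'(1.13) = -0.08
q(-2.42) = 0.11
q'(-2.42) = 0.03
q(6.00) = 0.24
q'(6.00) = 0.04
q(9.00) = 0.10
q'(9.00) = -0.02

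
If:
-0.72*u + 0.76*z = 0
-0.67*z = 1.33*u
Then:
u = 0.00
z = 0.00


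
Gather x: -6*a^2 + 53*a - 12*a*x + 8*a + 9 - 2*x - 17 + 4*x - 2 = -6*a^2 + 61*a + x*(2 - 12*a) - 10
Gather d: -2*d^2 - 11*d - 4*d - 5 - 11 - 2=-2*d^2 - 15*d - 18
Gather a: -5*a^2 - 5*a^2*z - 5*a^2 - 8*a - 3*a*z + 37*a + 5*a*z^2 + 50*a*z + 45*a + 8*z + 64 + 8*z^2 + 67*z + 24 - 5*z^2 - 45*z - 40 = a^2*(-5*z - 10) + a*(5*z^2 + 47*z + 74) + 3*z^2 + 30*z + 48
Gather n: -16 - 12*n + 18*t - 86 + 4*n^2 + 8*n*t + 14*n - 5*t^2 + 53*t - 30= 4*n^2 + n*(8*t + 2) - 5*t^2 + 71*t - 132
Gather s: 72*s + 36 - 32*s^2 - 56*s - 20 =-32*s^2 + 16*s + 16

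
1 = 1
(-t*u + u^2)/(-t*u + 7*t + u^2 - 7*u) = u/(u - 7)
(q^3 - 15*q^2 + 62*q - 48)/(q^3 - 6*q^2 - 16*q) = (q^2 - 7*q + 6)/(q*(q + 2))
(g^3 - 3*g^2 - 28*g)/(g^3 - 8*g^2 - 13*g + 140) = g/(g - 5)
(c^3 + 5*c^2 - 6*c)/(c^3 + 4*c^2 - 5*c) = (c + 6)/(c + 5)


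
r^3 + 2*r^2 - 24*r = r*(r - 4)*(r + 6)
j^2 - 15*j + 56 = (j - 8)*(j - 7)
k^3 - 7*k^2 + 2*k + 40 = (k - 5)*(k - 4)*(k + 2)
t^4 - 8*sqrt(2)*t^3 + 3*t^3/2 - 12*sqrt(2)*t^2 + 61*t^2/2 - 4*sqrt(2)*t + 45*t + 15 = (t + 1/2)*(t + 1)*(t - 5*sqrt(2))*(t - 3*sqrt(2))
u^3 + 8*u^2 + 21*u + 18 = (u + 2)*(u + 3)^2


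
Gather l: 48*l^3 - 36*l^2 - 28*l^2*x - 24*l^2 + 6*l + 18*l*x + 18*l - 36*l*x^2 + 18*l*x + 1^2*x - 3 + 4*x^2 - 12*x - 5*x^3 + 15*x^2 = 48*l^3 + l^2*(-28*x - 60) + l*(-36*x^2 + 36*x + 24) - 5*x^3 + 19*x^2 - 11*x - 3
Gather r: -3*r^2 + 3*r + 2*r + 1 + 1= -3*r^2 + 5*r + 2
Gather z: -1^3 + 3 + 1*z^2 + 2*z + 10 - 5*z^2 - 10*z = -4*z^2 - 8*z + 12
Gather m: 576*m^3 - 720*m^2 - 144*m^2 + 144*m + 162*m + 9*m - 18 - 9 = 576*m^3 - 864*m^2 + 315*m - 27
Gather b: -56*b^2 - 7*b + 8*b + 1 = -56*b^2 + b + 1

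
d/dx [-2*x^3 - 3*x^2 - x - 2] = -6*x^2 - 6*x - 1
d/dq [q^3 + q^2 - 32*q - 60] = 3*q^2 + 2*q - 32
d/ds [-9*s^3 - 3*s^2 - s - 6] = -27*s^2 - 6*s - 1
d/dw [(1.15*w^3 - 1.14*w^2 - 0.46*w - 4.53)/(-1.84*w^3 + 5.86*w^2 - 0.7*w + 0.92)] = (4.6414*w^4 - 3.3028*w^3 - 18.338*w^2 + 50.994*w - 3.5942)/(3.3856*w^6 - 21.5648*w^5 + 36.9156*w^4 - 11.5896*w^3 + 11.2724*w^2 - 1.288*w + 0.8464)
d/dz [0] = 0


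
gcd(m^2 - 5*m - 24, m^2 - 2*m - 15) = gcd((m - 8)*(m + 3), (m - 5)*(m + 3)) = m + 3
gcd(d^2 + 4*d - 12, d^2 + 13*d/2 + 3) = d + 6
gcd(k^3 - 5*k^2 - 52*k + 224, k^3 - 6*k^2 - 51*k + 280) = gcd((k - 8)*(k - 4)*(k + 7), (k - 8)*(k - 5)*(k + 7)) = k^2 - k - 56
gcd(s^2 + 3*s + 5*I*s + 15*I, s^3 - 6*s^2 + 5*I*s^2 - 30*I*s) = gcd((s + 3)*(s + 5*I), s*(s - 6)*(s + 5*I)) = s + 5*I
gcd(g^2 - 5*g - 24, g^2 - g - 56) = g - 8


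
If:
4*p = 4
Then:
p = 1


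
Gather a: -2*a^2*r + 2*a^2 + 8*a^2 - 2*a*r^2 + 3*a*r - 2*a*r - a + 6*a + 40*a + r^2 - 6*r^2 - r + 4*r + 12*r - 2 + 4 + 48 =a^2*(10 - 2*r) + a*(-2*r^2 + r + 45) - 5*r^2 + 15*r + 50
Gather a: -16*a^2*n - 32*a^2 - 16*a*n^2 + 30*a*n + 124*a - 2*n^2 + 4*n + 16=a^2*(-16*n - 32) + a*(-16*n^2 + 30*n + 124) - 2*n^2 + 4*n + 16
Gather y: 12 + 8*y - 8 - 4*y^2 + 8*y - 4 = -4*y^2 + 16*y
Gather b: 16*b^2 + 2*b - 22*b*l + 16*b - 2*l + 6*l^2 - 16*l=16*b^2 + b*(18 - 22*l) + 6*l^2 - 18*l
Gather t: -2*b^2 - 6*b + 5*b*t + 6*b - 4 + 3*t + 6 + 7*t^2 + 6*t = -2*b^2 + 7*t^2 + t*(5*b + 9) + 2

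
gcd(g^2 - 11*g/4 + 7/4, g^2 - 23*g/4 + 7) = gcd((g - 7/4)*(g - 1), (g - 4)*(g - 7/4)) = g - 7/4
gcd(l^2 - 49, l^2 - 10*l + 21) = l - 7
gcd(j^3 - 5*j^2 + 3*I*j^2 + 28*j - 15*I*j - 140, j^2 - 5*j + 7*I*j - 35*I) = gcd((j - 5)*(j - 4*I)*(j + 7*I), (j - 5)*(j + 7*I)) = j^2 + j*(-5 + 7*I) - 35*I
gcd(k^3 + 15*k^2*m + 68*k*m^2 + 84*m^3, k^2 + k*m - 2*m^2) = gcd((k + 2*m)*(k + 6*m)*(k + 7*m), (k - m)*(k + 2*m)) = k + 2*m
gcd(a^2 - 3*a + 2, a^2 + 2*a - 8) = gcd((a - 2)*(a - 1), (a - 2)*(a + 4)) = a - 2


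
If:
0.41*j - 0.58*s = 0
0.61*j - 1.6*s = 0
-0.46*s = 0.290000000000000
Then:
No Solution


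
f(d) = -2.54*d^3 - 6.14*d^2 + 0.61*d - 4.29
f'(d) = -7.62*d^2 - 12.28*d + 0.61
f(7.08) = -1209.18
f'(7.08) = -468.30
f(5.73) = -680.25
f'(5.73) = -319.94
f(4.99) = -469.73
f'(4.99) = -250.41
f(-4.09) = 64.29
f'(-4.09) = -76.63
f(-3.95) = 54.04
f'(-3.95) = -69.78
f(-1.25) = -9.69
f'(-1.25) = 4.05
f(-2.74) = 0.19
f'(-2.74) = -22.95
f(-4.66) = 116.57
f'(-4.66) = -107.64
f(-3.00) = 7.20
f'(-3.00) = -31.13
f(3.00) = -126.30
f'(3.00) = -104.81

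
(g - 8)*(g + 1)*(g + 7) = g^3 - 57*g - 56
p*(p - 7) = p^2 - 7*p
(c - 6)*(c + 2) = c^2 - 4*c - 12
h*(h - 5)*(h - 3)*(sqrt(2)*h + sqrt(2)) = sqrt(2)*h^4 - 7*sqrt(2)*h^3 + 7*sqrt(2)*h^2 + 15*sqrt(2)*h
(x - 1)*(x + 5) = x^2 + 4*x - 5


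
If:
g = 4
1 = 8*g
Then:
No Solution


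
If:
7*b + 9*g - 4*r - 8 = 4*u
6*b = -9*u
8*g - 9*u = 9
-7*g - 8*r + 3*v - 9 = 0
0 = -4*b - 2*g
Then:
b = -9/10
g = 9/5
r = -1/8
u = 3/5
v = 103/15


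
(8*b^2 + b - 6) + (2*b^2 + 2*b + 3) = 10*b^2 + 3*b - 3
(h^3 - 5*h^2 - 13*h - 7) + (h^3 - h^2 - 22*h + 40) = 2*h^3 - 6*h^2 - 35*h + 33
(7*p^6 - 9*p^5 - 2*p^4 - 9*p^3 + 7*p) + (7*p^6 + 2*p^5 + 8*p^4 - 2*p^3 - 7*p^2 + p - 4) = 14*p^6 - 7*p^5 + 6*p^4 - 11*p^3 - 7*p^2 + 8*p - 4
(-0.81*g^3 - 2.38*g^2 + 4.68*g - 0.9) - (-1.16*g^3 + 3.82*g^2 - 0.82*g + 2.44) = 0.35*g^3 - 6.2*g^2 + 5.5*g - 3.34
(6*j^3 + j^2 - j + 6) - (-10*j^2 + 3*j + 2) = 6*j^3 + 11*j^2 - 4*j + 4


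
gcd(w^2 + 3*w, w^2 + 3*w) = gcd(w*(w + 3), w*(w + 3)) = w^2 + 3*w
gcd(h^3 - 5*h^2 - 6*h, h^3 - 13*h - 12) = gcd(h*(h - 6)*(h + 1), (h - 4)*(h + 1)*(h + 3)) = h + 1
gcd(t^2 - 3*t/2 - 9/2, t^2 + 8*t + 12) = 1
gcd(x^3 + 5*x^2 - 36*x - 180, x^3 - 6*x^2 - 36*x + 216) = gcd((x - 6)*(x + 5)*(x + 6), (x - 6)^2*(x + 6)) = x^2 - 36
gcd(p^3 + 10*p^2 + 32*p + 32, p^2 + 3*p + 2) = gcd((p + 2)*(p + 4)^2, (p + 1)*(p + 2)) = p + 2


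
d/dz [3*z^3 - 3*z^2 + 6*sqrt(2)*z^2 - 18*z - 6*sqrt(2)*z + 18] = 9*z^2 - 6*z + 12*sqrt(2)*z - 18 - 6*sqrt(2)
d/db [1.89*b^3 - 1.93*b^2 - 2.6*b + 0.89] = 5.67*b^2 - 3.86*b - 2.6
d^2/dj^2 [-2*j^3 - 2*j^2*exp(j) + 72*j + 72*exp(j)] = -2*j^2*exp(j) - 8*j*exp(j) - 12*j + 68*exp(j)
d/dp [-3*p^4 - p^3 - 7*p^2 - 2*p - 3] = -12*p^3 - 3*p^2 - 14*p - 2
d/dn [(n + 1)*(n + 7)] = 2*n + 8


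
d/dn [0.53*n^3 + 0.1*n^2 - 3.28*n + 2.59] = 1.59*n^2 + 0.2*n - 3.28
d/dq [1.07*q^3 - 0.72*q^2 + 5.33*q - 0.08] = 3.21*q^2 - 1.44*q + 5.33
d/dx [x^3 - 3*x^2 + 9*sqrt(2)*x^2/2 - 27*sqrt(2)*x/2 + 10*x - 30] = 3*x^2 - 6*x + 9*sqrt(2)*x - 27*sqrt(2)/2 + 10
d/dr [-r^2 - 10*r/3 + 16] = -2*r - 10/3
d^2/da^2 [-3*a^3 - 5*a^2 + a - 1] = -18*a - 10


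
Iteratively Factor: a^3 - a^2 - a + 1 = (a + 1)*(a^2 - 2*a + 1) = (a - 1)*(a + 1)*(a - 1)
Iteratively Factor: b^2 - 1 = (b + 1)*(b - 1)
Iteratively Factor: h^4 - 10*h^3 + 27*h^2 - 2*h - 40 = (h - 2)*(h^3 - 8*h^2 + 11*h + 20) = (h - 5)*(h - 2)*(h^2 - 3*h - 4) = (h - 5)*(h - 2)*(h + 1)*(h - 4)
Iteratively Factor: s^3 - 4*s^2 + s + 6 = (s - 2)*(s^2 - 2*s - 3) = (s - 2)*(s + 1)*(s - 3)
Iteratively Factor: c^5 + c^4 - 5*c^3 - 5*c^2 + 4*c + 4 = (c + 1)*(c^4 - 5*c^2 + 4) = (c + 1)*(c + 2)*(c^3 - 2*c^2 - c + 2) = (c + 1)^2*(c + 2)*(c^2 - 3*c + 2) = (c - 2)*(c + 1)^2*(c + 2)*(c - 1)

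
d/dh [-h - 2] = -1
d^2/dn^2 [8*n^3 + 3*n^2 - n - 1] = 48*n + 6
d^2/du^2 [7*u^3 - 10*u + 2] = 42*u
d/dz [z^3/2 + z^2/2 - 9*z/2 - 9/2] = 3*z^2/2 + z - 9/2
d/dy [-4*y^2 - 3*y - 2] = -8*y - 3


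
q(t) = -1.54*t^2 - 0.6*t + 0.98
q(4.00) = -26.06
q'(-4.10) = 12.03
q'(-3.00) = 8.64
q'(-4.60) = 13.57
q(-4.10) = -22.45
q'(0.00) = -0.60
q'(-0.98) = 2.42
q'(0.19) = -1.19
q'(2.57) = -8.52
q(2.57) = -10.73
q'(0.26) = -1.40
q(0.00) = 0.98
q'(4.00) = -12.92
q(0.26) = 0.72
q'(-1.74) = 4.76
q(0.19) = 0.81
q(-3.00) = -11.08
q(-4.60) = -28.85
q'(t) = -3.08*t - 0.6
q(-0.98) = 0.09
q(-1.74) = -2.64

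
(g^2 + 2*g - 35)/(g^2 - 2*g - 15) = (g + 7)/(g + 3)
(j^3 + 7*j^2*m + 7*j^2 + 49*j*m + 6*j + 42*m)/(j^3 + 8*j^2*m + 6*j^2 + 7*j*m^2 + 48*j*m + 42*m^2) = (j + 1)/(j + m)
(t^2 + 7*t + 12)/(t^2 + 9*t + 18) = (t + 4)/(t + 6)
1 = 1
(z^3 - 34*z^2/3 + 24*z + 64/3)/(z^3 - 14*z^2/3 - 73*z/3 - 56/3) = (3*z^2 - 10*z - 8)/(3*z^2 + 10*z + 7)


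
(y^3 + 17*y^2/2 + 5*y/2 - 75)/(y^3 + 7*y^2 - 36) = (y^2 + 5*y/2 - 25/2)/(y^2 + y - 6)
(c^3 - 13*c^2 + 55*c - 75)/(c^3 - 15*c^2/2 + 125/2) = 2*(c - 3)/(2*c + 5)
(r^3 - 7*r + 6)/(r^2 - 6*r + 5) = (r^2 + r - 6)/(r - 5)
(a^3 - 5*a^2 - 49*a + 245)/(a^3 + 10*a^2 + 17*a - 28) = (a^2 - 12*a + 35)/(a^2 + 3*a - 4)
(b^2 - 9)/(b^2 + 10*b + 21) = (b - 3)/(b + 7)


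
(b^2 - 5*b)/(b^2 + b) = (b - 5)/(b + 1)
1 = 1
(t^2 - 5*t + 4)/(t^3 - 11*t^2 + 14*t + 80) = (t^2 - 5*t + 4)/(t^3 - 11*t^2 + 14*t + 80)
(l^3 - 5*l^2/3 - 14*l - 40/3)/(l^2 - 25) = (3*l^2 + 10*l + 8)/(3*(l + 5))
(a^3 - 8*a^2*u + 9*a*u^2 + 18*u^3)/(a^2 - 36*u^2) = (a^2 - 2*a*u - 3*u^2)/(a + 6*u)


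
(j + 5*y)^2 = j^2 + 10*j*y + 25*y^2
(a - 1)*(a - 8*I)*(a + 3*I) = a^3 - a^2 - 5*I*a^2 + 24*a + 5*I*a - 24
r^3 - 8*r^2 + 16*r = r*(r - 4)^2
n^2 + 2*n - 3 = (n - 1)*(n + 3)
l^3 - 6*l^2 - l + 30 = (l - 5)*(l - 3)*(l + 2)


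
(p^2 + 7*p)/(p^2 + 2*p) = (p + 7)/(p + 2)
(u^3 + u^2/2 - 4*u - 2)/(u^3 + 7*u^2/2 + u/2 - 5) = (2*u^2 - 3*u - 2)/(2*u^2 + 3*u - 5)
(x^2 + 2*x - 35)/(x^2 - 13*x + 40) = (x + 7)/(x - 8)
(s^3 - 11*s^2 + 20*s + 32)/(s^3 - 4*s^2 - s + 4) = (s - 8)/(s - 1)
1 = 1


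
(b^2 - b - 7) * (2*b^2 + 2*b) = 2*b^4 - 16*b^2 - 14*b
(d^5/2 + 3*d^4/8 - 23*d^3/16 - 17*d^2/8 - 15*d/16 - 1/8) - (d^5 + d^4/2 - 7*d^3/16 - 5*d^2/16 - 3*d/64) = -d^5/2 - d^4/8 - d^3 - 29*d^2/16 - 57*d/64 - 1/8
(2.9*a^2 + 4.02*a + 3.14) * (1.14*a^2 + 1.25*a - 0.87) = 3.306*a^4 + 8.2078*a^3 + 6.0816*a^2 + 0.427600000000001*a - 2.7318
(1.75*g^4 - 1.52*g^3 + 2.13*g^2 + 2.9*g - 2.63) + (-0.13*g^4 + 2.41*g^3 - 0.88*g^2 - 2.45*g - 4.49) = 1.62*g^4 + 0.89*g^3 + 1.25*g^2 + 0.45*g - 7.12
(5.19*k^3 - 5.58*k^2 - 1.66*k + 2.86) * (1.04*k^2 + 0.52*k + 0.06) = 5.3976*k^5 - 3.1044*k^4 - 4.3166*k^3 + 1.7764*k^2 + 1.3876*k + 0.1716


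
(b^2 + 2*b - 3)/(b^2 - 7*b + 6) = (b + 3)/(b - 6)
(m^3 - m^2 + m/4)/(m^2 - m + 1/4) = m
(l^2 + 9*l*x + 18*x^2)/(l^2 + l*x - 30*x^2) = (-l - 3*x)/(-l + 5*x)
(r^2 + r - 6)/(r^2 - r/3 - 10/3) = 3*(r + 3)/(3*r + 5)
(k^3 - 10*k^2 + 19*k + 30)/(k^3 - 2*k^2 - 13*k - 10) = (k - 6)/(k + 2)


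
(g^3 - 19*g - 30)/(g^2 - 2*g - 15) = g + 2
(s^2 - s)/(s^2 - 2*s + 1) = s/(s - 1)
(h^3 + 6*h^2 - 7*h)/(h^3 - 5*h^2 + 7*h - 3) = h*(h + 7)/(h^2 - 4*h + 3)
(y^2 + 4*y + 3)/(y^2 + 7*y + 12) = (y + 1)/(y + 4)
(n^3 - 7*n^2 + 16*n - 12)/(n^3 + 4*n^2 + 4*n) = (n^3 - 7*n^2 + 16*n - 12)/(n*(n^2 + 4*n + 4))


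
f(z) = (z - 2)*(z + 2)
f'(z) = 2*z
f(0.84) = -3.29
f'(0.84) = 1.68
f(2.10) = 0.41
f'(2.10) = 4.20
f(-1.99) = -0.04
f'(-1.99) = -3.98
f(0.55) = -3.70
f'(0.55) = 1.10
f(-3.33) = 7.09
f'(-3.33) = -6.66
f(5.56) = 26.91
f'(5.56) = 11.12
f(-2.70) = 3.29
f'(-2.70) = -5.40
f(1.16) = -2.65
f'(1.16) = 2.32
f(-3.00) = 5.00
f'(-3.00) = -6.00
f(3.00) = 5.00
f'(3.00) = 6.00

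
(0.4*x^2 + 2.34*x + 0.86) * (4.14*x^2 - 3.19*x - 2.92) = 1.656*x^4 + 8.4116*x^3 - 5.0722*x^2 - 9.5762*x - 2.5112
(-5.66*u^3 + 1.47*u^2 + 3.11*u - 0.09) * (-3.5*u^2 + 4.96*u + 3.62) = 19.81*u^5 - 33.2186*u^4 - 24.083*u^3 + 21.062*u^2 + 10.8118*u - 0.3258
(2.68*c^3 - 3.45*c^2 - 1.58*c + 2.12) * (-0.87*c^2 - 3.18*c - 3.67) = -2.3316*c^5 - 5.5209*c^4 + 2.51*c^3 + 15.8415*c^2 - 0.943000000000001*c - 7.7804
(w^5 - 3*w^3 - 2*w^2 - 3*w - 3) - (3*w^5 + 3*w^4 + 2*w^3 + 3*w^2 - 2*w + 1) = -2*w^5 - 3*w^4 - 5*w^3 - 5*w^2 - w - 4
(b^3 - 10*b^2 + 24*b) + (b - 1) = b^3 - 10*b^2 + 25*b - 1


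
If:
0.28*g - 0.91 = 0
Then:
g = 3.25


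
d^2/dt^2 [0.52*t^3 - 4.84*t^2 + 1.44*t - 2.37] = 3.12*t - 9.68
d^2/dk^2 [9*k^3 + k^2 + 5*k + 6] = 54*k + 2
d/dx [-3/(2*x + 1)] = 6/(2*x + 1)^2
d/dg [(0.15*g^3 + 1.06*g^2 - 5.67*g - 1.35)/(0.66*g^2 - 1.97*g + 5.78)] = (0.099*g^4 - 0.591*g^3 + 4.255*g^2 + 14.0356*g - 35.4321)/(0.4356*g^4 - 2.6004*g^3 + 11.5105*g^2 - 22.7732*g + 33.4084)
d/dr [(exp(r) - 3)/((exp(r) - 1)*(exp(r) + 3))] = (-exp(2*r) + 6*exp(r) + 3)*exp(r)/(exp(4*r) + 4*exp(3*r) - 2*exp(2*r) - 12*exp(r) + 9)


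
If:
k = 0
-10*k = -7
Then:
No Solution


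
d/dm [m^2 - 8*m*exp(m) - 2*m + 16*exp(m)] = -8*m*exp(m) + 2*m + 8*exp(m) - 2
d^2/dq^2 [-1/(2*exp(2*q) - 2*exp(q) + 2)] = (-(2*exp(q) - 1)^2*exp(q) + (4*exp(q) - 1)*(exp(2*q) - exp(q) + 1)/2)*exp(q)/(exp(2*q) - exp(q) + 1)^3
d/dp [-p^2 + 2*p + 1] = 2 - 2*p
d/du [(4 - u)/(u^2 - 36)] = (-u^2 + 2*u*(u - 4) + 36)/(u^2 - 36)^2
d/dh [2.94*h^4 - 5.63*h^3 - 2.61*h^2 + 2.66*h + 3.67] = 11.76*h^3 - 16.89*h^2 - 5.22*h + 2.66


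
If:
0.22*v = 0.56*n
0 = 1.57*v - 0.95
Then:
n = 0.24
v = 0.61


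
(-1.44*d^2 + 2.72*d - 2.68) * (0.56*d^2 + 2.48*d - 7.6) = -0.8064*d^4 - 2.048*d^3 + 16.1888*d^2 - 27.3184*d + 20.368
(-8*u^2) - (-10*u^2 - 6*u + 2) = 2*u^2 + 6*u - 2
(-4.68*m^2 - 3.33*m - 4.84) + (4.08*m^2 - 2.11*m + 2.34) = -0.6*m^2 - 5.44*m - 2.5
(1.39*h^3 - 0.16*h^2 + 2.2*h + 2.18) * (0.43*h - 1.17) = 0.5977*h^4 - 1.6951*h^3 + 1.1332*h^2 - 1.6366*h - 2.5506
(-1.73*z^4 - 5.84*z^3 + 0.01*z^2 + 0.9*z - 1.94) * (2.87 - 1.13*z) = 1.9549*z^5 + 1.6341*z^4 - 16.7721*z^3 - 0.9883*z^2 + 4.7752*z - 5.5678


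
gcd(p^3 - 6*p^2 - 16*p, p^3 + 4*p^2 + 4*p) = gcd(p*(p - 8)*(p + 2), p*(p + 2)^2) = p^2 + 2*p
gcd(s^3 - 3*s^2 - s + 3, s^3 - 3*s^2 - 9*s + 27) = s - 3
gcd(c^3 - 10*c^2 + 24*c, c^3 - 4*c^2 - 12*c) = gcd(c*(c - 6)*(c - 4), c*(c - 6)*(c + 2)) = c^2 - 6*c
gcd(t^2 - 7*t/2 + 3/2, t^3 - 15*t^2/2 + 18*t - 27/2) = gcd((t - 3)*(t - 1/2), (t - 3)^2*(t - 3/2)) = t - 3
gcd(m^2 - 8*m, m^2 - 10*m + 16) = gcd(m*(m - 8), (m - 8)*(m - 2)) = m - 8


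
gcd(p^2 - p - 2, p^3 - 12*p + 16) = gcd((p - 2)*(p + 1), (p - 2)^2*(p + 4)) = p - 2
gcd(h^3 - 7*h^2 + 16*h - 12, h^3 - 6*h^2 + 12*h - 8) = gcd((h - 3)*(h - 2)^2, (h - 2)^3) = h^2 - 4*h + 4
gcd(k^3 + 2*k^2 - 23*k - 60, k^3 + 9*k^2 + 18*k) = k + 3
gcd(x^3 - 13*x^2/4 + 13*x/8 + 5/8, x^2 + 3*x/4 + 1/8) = x + 1/4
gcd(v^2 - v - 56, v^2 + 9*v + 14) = v + 7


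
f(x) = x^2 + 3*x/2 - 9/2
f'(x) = 2*x + 3/2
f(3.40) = 12.16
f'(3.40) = 8.30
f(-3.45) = 2.23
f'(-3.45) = -5.40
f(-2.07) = -3.32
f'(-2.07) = -2.64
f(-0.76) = -5.06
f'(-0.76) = -0.02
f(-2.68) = -1.34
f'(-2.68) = -3.86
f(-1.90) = -3.74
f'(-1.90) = -2.30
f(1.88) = 1.85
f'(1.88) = 5.26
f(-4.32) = 7.68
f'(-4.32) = -7.14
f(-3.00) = 0.00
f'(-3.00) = -4.50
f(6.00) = 40.50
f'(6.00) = 13.50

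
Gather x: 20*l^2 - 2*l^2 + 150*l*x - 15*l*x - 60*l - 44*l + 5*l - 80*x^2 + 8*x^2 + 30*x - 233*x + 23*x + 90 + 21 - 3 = 18*l^2 - 99*l - 72*x^2 + x*(135*l - 180) + 108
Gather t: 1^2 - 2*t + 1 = 2 - 2*t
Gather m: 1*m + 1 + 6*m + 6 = 7*m + 7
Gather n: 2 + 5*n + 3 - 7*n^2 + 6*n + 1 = -7*n^2 + 11*n + 6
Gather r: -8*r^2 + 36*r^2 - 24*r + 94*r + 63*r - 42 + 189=28*r^2 + 133*r + 147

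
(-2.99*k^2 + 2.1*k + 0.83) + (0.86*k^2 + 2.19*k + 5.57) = -2.13*k^2 + 4.29*k + 6.4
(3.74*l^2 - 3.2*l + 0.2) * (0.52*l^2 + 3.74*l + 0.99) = 1.9448*l^4 + 12.3236*l^3 - 8.1614*l^2 - 2.42*l + 0.198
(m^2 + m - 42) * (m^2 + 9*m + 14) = m^4 + 10*m^3 - 19*m^2 - 364*m - 588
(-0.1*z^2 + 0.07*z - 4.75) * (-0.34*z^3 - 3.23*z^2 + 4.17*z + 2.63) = 0.034*z^5 + 0.2992*z^4 + 0.9719*z^3 + 15.3714*z^2 - 19.6234*z - 12.4925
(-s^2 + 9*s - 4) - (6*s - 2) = -s^2 + 3*s - 2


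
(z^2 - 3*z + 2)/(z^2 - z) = (z - 2)/z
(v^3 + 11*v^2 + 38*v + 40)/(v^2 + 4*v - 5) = (v^2 + 6*v + 8)/(v - 1)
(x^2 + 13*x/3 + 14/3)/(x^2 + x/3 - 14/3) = (x + 2)/(x - 2)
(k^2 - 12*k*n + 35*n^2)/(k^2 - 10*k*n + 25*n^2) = (k - 7*n)/(k - 5*n)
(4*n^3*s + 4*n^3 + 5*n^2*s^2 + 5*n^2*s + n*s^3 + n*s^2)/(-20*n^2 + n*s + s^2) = n*(4*n^2*s + 4*n^2 + 5*n*s^2 + 5*n*s + s^3 + s^2)/(-20*n^2 + n*s + s^2)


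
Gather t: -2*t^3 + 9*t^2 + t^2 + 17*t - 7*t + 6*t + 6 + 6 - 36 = -2*t^3 + 10*t^2 + 16*t - 24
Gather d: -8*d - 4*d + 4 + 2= 6 - 12*d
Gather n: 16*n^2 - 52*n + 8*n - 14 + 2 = 16*n^2 - 44*n - 12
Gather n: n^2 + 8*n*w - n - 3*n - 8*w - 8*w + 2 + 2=n^2 + n*(8*w - 4) - 16*w + 4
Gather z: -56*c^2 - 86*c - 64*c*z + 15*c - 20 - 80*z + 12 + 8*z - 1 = -56*c^2 - 71*c + z*(-64*c - 72) - 9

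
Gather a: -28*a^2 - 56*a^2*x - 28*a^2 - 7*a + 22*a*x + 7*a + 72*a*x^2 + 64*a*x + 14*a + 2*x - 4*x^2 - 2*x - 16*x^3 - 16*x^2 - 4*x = a^2*(-56*x - 56) + a*(72*x^2 + 86*x + 14) - 16*x^3 - 20*x^2 - 4*x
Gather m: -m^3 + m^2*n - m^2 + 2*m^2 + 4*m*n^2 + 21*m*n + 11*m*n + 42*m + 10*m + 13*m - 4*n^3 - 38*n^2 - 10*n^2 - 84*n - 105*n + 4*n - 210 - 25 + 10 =-m^3 + m^2*(n + 1) + m*(4*n^2 + 32*n + 65) - 4*n^3 - 48*n^2 - 185*n - 225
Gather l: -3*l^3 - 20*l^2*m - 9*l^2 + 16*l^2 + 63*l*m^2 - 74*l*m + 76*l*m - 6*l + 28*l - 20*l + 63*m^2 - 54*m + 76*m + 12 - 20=-3*l^3 + l^2*(7 - 20*m) + l*(63*m^2 + 2*m + 2) + 63*m^2 + 22*m - 8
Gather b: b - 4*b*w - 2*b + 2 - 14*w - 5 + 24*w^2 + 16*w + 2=b*(-4*w - 1) + 24*w^2 + 2*w - 1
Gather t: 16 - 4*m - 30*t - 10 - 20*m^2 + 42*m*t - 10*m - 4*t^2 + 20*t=-20*m^2 - 14*m - 4*t^2 + t*(42*m - 10) + 6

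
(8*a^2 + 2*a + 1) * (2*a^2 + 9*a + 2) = 16*a^4 + 76*a^3 + 36*a^2 + 13*a + 2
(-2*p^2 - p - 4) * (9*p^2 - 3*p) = -18*p^4 - 3*p^3 - 33*p^2 + 12*p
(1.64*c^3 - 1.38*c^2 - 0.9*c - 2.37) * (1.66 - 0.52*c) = -0.8528*c^4 + 3.44*c^3 - 1.8228*c^2 - 0.2616*c - 3.9342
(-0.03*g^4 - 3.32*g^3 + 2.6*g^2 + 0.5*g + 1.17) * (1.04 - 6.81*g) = 0.2043*g^5 + 22.578*g^4 - 21.1588*g^3 - 0.701*g^2 - 7.4477*g + 1.2168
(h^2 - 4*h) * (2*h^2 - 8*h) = 2*h^4 - 16*h^3 + 32*h^2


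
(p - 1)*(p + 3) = p^2 + 2*p - 3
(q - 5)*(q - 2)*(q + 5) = q^3 - 2*q^2 - 25*q + 50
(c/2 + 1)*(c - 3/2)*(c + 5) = c^3/2 + 11*c^2/4 - c/4 - 15/2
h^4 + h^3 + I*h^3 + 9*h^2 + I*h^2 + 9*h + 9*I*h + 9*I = (h - 3*I)*(h + 3*I)*(-I*h + 1)*(I*h + I)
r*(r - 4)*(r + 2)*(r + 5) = r^4 + 3*r^3 - 18*r^2 - 40*r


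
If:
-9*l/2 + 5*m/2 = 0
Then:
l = 5*m/9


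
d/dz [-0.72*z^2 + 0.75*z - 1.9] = 0.75 - 1.44*z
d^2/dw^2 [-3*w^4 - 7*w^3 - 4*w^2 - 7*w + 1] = -36*w^2 - 42*w - 8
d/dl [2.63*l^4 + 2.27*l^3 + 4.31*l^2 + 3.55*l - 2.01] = 10.52*l^3 + 6.81*l^2 + 8.62*l + 3.55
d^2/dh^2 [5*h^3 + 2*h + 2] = 30*h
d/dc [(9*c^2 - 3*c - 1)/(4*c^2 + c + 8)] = (21*c^2 + 152*c - 23)/(16*c^4 + 8*c^3 + 65*c^2 + 16*c + 64)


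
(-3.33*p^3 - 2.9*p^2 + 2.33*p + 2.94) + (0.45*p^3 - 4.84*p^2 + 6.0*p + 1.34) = -2.88*p^3 - 7.74*p^2 + 8.33*p + 4.28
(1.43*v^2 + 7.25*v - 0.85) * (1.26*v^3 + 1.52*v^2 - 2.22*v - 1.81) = 1.8018*v^5 + 11.3086*v^4 + 6.7744*v^3 - 19.9753*v^2 - 11.2355*v + 1.5385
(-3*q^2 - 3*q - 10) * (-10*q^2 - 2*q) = 30*q^4 + 36*q^3 + 106*q^2 + 20*q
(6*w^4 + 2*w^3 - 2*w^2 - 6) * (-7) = -42*w^4 - 14*w^3 + 14*w^2 + 42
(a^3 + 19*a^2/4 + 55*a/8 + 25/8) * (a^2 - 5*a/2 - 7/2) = a^5 + 9*a^4/4 - 17*a^3/2 - 491*a^2/16 - 255*a/8 - 175/16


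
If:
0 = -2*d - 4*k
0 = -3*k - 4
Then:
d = 8/3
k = -4/3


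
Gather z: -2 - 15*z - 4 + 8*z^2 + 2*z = 8*z^2 - 13*z - 6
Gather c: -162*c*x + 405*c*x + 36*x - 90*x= 243*c*x - 54*x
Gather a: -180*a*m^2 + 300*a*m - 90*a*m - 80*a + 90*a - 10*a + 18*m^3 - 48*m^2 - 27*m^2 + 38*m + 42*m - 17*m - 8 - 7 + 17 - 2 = a*(-180*m^2 + 210*m) + 18*m^3 - 75*m^2 + 63*m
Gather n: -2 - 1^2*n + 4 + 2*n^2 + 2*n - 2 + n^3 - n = n^3 + 2*n^2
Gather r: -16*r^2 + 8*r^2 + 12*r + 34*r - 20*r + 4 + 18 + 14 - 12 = -8*r^2 + 26*r + 24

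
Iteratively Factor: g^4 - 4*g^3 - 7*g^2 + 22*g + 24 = (g + 2)*(g^3 - 6*g^2 + 5*g + 12) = (g - 3)*(g + 2)*(g^2 - 3*g - 4) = (g - 4)*(g - 3)*(g + 2)*(g + 1)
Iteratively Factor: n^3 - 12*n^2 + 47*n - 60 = (n - 3)*(n^2 - 9*n + 20) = (n - 5)*(n - 3)*(n - 4)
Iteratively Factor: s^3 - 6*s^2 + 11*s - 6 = (s - 2)*(s^2 - 4*s + 3) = (s - 2)*(s - 1)*(s - 3)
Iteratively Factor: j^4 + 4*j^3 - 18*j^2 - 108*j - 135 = (j + 3)*(j^3 + j^2 - 21*j - 45) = (j - 5)*(j + 3)*(j^2 + 6*j + 9) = (j - 5)*(j + 3)^2*(j + 3)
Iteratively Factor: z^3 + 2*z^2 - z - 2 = (z + 1)*(z^2 + z - 2) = (z + 1)*(z + 2)*(z - 1)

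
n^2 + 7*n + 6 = (n + 1)*(n + 6)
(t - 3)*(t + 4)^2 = t^3 + 5*t^2 - 8*t - 48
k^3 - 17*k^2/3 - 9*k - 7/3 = (k - 7)*(k + 1/3)*(k + 1)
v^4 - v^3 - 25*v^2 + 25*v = v*(v - 5)*(v - 1)*(v + 5)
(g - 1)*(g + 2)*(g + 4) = g^3 + 5*g^2 + 2*g - 8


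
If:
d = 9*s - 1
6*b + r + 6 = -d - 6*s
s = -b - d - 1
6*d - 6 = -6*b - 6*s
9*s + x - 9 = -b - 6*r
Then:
No Solution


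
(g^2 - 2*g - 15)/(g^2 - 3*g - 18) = (g - 5)/(g - 6)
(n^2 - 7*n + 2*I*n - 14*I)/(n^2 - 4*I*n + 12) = (n - 7)/(n - 6*I)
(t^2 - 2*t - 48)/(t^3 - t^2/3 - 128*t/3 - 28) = 3*(t - 8)/(3*t^2 - 19*t - 14)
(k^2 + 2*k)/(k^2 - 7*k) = (k + 2)/(k - 7)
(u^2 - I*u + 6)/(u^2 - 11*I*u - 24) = (u + 2*I)/(u - 8*I)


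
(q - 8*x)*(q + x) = q^2 - 7*q*x - 8*x^2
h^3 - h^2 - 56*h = h*(h - 8)*(h + 7)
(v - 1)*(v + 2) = v^2 + v - 2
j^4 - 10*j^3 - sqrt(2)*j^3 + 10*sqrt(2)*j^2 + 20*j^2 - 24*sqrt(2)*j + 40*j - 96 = (j - 6)*(j - 4)*(j - 2*sqrt(2))*(j + sqrt(2))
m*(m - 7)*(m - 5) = m^3 - 12*m^2 + 35*m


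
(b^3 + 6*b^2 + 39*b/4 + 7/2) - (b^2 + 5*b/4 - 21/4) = b^3 + 5*b^2 + 17*b/2 + 35/4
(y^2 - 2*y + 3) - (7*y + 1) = y^2 - 9*y + 2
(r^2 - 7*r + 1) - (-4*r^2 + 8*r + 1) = 5*r^2 - 15*r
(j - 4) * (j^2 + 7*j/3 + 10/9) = j^3 - 5*j^2/3 - 74*j/9 - 40/9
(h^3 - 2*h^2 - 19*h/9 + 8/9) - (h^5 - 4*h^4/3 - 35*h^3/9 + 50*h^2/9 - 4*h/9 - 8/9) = -h^5 + 4*h^4/3 + 44*h^3/9 - 68*h^2/9 - 5*h/3 + 16/9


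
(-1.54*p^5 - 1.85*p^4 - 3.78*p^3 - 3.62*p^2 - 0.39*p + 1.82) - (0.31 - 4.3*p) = -1.54*p^5 - 1.85*p^4 - 3.78*p^3 - 3.62*p^2 + 3.91*p + 1.51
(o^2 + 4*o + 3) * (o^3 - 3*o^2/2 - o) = o^5 + 5*o^4/2 - 4*o^3 - 17*o^2/2 - 3*o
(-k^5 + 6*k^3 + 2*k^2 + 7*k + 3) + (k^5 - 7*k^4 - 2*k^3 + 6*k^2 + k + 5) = -7*k^4 + 4*k^3 + 8*k^2 + 8*k + 8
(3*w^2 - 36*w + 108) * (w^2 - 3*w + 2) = 3*w^4 - 45*w^3 + 222*w^2 - 396*w + 216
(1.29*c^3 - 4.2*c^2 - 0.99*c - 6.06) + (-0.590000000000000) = 1.29*c^3 - 4.2*c^2 - 0.99*c - 6.65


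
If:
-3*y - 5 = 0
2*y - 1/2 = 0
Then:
No Solution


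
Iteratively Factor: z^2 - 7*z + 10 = (z - 2)*(z - 5)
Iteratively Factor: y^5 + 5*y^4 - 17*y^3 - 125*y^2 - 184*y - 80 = (y - 5)*(y^4 + 10*y^3 + 33*y^2 + 40*y + 16) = (y - 5)*(y + 1)*(y^3 + 9*y^2 + 24*y + 16) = (y - 5)*(y + 1)^2*(y^2 + 8*y + 16) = (y - 5)*(y + 1)^2*(y + 4)*(y + 4)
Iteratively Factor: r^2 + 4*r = (r)*(r + 4)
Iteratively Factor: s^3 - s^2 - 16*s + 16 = (s - 4)*(s^2 + 3*s - 4) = (s - 4)*(s - 1)*(s + 4)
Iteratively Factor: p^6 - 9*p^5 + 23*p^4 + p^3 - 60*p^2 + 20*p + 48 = (p - 2)*(p^5 - 7*p^4 + 9*p^3 + 19*p^2 - 22*p - 24) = (p - 4)*(p - 2)*(p^4 - 3*p^3 - 3*p^2 + 7*p + 6) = (p - 4)*(p - 2)*(p + 1)*(p^3 - 4*p^2 + p + 6) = (p - 4)*(p - 3)*(p - 2)*(p + 1)*(p^2 - p - 2) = (p - 4)*(p - 3)*(p - 2)*(p + 1)^2*(p - 2)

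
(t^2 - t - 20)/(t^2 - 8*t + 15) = (t + 4)/(t - 3)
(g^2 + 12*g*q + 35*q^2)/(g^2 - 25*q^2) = (-g - 7*q)/(-g + 5*q)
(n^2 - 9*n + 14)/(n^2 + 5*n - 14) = (n - 7)/(n + 7)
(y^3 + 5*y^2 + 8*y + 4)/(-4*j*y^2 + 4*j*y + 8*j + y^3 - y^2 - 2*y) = (y^2 + 4*y + 4)/(-4*j*y + 8*j + y^2 - 2*y)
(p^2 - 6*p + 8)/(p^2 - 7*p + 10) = (p - 4)/(p - 5)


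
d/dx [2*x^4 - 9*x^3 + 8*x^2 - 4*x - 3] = 8*x^3 - 27*x^2 + 16*x - 4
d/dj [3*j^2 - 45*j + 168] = 6*j - 45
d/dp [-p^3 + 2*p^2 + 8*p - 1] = -3*p^2 + 4*p + 8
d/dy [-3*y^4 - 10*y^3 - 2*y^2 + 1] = 2*y*(-6*y^2 - 15*y - 2)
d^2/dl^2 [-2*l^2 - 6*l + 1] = -4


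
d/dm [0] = 0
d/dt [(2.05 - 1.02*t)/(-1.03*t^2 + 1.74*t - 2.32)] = (-1.0506*t^2 + 4.223*t - 1.2006)/(1.0609*t^4 - 3.5844*t^3 + 7.8068*t^2 - 8.0736*t + 5.3824)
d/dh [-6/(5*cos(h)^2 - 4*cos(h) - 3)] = 12*(2 - 5*cos(h))*sin(h)/(-5*cos(h)^2 + 4*cos(h) + 3)^2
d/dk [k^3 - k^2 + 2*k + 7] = 3*k^2 - 2*k + 2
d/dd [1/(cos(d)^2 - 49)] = 2*sin(d)*cos(d)/(cos(d)^2 - 49)^2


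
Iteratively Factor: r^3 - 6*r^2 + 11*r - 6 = (r - 3)*(r^2 - 3*r + 2) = (r - 3)*(r - 2)*(r - 1)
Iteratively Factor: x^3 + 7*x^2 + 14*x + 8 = (x + 4)*(x^2 + 3*x + 2) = (x + 1)*(x + 4)*(x + 2)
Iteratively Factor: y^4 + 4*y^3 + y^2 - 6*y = (y)*(y^3 + 4*y^2 + y - 6) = y*(y - 1)*(y^2 + 5*y + 6) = y*(y - 1)*(y + 2)*(y + 3)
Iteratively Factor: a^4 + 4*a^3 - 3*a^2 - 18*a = (a - 2)*(a^3 + 6*a^2 + 9*a) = (a - 2)*(a + 3)*(a^2 + 3*a) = (a - 2)*(a + 3)^2*(a)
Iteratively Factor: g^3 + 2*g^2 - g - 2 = (g + 2)*(g^2 - 1) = (g + 1)*(g + 2)*(g - 1)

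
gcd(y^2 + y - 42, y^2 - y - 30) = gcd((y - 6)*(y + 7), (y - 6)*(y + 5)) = y - 6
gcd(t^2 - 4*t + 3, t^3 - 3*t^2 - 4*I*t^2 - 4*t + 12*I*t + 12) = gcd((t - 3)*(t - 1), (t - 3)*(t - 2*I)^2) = t - 3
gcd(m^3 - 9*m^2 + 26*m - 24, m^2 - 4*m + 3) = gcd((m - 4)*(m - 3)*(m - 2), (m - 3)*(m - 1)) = m - 3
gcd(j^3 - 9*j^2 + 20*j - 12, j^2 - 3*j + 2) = j^2 - 3*j + 2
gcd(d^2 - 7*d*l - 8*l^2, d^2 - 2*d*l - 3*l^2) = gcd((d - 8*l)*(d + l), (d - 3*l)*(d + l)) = d + l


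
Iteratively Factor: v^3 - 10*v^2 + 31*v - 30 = (v - 2)*(v^2 - 8*v + 15) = (v - 3)*(v - 2)*(v - 5)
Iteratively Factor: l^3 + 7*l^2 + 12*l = (l + 3)*(l^2 + 4*l) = (l + 3)*(l + 4)*(l)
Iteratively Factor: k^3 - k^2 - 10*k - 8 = (k + 2)*(k^2 - 3*k - 4) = (k + 1)*(k + 2)*(k - 4)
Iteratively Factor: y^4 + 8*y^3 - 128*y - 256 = (y - 4)*(y^3 + 12*y^2 + 48*y + 64) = (y - 4)*(y + 4)*(y^2 + 8*y + 16) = (y - 4)*(y + 4)^2*(y + 4)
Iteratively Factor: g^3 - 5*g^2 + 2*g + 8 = (g + 1)*(g^2 - 6*g + 8) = (g - 2)*(g + 1)*(g - 4)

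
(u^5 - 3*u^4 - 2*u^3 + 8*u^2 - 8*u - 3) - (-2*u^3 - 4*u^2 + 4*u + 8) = u^5 - 3*u^4 + 12*u^2 - 12*u - 11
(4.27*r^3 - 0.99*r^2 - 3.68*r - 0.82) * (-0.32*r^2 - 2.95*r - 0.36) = -1.3664*r^5 - 12.2797*r^4 + 2.5609*r^3 + 11.4748*r^2 + 3.7438*r + 0.2952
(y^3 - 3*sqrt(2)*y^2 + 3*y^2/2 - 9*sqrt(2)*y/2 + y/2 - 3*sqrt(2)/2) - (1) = y^3 - 3*sqrt(2)*y^2 + 3*y^2/2 - 9*sqrt(2)*y/2 + y/2 - 3*sqrt(2)/2 - 1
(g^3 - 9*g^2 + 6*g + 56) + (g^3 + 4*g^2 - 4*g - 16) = 2*g^3 - 5*g^2 + 2*g + 40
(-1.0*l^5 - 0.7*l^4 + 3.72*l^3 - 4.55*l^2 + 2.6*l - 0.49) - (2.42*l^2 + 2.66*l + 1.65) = -1.0*l^5 - 0.7*l^4 + 3.72*l^3 - 6.97*l^2 - 0.0600000000000001*l - 2.14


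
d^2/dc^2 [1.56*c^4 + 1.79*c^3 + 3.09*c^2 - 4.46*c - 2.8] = 18.72*c^2 + 10.74*c + 6.18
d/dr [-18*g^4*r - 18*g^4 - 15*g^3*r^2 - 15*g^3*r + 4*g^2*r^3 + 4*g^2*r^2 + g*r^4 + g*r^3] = g*(-18*g^3 - 30*g^2*r - 15*g^2 + 12*g*r^2 + 8*g*r + 4*r^3 + 3*r^2)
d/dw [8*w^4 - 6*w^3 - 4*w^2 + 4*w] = 32*w^3 - 18*w^2 - 8*w + 4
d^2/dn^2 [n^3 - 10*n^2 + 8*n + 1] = 6*n - 20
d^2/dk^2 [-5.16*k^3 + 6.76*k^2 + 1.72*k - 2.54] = 13.52 - 30.96*k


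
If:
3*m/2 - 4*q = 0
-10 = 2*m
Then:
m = -5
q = -15/8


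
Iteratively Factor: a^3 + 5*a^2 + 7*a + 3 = (a + 1)*(a^2 + 4*a + 3) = (a + 1)^2*(a + 3)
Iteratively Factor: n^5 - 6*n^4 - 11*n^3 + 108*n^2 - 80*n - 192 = (n - 3)*(n^4 - 3*n^3 - 20*n^2 + 48*n + 64) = (n - 4)*(n - 3)*(n^3 + n^2 - 16*n - 16) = (n - 4)*(n - 3)*(n + 4)*(n^2 - 3*n - 4) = (n - 4)*(n - 3)*(n + 1)*(n + 4)*(n - 4)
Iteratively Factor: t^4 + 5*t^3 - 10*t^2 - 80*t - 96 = (t + 3)*(t^3 + 2*t^2 - 16*t - 32) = (t + 3)*(t + 4)*(t^2 - 2*t - 8) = (t + 2)*(t + 3)*(t + 4)*(t - 4)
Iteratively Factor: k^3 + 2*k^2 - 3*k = (k)*(k^2 + 2*k - 3) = k*(k + 3)*(k - 1)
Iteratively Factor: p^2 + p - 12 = (p - 3)*(p + 4)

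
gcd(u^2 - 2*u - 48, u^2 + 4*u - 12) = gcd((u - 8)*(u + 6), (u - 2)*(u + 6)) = u + 6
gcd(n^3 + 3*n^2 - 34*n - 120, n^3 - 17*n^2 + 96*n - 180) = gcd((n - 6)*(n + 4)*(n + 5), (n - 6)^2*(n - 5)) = n - 6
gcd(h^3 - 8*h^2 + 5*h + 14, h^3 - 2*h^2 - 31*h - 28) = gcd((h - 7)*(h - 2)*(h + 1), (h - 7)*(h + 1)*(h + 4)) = h^2 - 6*h - 7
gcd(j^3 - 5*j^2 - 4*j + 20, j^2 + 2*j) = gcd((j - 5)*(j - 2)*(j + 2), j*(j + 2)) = j + 2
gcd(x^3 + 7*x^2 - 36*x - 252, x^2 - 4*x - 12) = x - 6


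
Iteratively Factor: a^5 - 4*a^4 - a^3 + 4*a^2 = (a - 1)*(a^4 - 3*a^3 - 4*a^2) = a*(a - 1)*(a^3 - 3*a^2 - 4*a) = a*(a - 1)*(a + 1)*(a^2 - 4*a) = a^2*(a - 1)*(a + 1)*(a - 4)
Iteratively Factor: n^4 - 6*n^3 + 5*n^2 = (n - 1)*(n^3 - 5*n^2) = n*(n - 1)*(n^2 - 5*n) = n*(n - 5)*(n - 1)*(n)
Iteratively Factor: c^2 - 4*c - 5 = (c - 5)*(c + 1)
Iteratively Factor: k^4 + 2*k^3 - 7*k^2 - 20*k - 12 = (k + 1)*(k^3 + k^2 - 8*k - 12) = (k - 3)*(k + 1)*(k^2 + 4*k + 4) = (k - 3)*(k + 1)*(k + 2)*(k + 2)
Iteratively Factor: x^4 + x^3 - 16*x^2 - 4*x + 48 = (x - 2)*(x^3 + 3*x^2 - 10*x - 24) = (x - 2)*(x + 2)*(x^2 + x - 12) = (x - 3)*(x - 2)*(x + 2)*(x + 4)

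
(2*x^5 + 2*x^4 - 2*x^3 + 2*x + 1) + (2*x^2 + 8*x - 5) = 2*x^5 + 2*x^4 - 2*x^3 + 2*x^2 + 10*x - 4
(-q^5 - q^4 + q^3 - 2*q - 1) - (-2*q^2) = -q^5 - q^4 + q^3 + 2*q^2 - 2*q - 1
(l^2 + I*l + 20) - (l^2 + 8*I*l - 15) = -7*I*l + 35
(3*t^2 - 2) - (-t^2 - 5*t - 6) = 4*t^2 + 5*t + 4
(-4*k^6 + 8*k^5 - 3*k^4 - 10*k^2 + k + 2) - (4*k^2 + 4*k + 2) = -4*k^6 + 8*k^5 - 3*k^4 - 14*k^2 - 3*k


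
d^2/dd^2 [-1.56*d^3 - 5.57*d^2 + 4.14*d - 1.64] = -9.36*d - 11.14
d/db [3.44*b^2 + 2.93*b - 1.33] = 6.88*b + 2.93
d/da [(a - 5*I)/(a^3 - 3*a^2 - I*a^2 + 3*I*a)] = (a*(a^2 - 3*a - I*a + 3*I) - (a - 5*I)*(3*a^2 - 6*a - 2*I*a + 3*I))/(a^2*(a^2 - 3*a - I*a + 3*I)^2)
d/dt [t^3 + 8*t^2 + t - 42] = 3*t^2 + 16*t + 1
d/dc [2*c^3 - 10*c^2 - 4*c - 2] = 6*c^2 - 20*c - 4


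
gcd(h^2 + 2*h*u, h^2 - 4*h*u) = h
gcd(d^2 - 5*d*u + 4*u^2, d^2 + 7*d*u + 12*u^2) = 1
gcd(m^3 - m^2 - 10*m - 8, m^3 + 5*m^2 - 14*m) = 1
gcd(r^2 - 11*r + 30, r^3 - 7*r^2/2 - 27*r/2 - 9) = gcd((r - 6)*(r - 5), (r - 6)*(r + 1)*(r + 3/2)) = r - 6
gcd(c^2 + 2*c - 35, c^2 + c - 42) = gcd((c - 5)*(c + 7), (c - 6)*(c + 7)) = c + 7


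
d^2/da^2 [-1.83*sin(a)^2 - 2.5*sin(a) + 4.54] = 2.5*sin(a) - 3.66*cos(2*a)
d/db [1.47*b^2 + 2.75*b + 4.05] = 2.94*b + 2.75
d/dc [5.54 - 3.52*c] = -3.52000000000000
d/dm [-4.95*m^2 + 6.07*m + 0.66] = 6.07 - 9.9*m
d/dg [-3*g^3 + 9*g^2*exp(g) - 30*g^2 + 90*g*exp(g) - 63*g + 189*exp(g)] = 9*g^2*exp(g) - 9*g^2 + 108*g*exp(g) - 60*g + 279*exp(g) - 63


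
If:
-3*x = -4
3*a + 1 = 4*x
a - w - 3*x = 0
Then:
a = 13/9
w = -23/9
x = 4/3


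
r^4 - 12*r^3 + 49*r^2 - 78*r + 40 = (r - 5)*(r - 4)*(r - 2)*(r - 1)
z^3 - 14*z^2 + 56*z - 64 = (z - 8)*(z - 4)*(z - 2)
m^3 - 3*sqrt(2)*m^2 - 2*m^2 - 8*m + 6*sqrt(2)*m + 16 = (m - 2)*(m - 4*sqrt(2))*(m + sqrt(2))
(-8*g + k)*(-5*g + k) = 40*g^2 - 13*g*k + k^2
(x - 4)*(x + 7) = x^2 + 3*x - 28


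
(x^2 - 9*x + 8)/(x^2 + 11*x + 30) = (x^2 - 9*x + 8)/(x^2 + 11*x + 30)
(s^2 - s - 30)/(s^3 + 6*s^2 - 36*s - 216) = (s + 5)/(s^2 + 12*s + 36)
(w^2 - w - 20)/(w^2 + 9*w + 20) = (w - 5)/(w + 5)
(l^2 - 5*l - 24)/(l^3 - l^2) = (l^2 - 5*l - 24)/(l^2*(l - 1))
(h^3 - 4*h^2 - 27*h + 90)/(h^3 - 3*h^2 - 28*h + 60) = (h - 3)/(h - 2)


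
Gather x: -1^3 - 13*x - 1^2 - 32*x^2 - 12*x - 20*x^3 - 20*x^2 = -20*x^3 - 52*x^2 - 25*x - 2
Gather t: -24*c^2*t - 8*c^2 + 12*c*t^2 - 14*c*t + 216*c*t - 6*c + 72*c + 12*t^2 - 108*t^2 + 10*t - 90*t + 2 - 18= -8*c^2 + 66*c + t^2*(12*c - 96) + t*(-24*c^2 + 202*c - 80) - 16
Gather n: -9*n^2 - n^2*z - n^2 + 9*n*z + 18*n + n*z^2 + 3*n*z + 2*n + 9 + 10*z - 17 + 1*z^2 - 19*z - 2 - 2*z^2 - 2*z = n^2*(-z - 10) + n*(z^2 + 12*z + 20) - z^2 - 11*z - 10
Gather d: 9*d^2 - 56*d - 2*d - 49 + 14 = 9*d^2 - 58*d - 35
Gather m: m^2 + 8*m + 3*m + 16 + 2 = m^2 + 11*m + 18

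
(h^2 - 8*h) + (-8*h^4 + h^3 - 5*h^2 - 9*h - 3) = -8*h^4 + h^3 - 4*h^2 - 17*h - 3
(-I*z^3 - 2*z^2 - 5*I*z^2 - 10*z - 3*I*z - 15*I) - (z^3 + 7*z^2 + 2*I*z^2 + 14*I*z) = -z^3 - I*z^3 - 9*z^2 - 7*I*z^2 - 10*z - 17*I*z - 15*I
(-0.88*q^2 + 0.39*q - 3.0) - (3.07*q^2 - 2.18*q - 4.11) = -3.95*q^2 + 2.57*q + 1.11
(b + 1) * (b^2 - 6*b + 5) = b^3 - 5*b^2 - b + 5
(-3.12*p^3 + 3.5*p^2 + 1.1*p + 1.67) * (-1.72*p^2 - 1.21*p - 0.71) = 5.3664*p^5 - 2.2448*p^4 - 3.9118*p^3 - 6.6884*p^2 - 2.8017*p - 1.1857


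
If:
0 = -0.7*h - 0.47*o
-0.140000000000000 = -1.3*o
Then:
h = -0.07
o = 0.11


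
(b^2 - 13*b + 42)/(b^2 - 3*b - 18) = (b - 7)/(b + 3)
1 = 1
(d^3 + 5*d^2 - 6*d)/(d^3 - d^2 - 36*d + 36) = d/(d - 6)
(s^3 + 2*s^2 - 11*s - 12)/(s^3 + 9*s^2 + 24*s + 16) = (s - 3)/(s + 4)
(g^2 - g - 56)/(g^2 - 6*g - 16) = (g + 7)/(g + 2)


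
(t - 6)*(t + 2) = t^2 - 4*t - 12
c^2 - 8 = (c - 2*sqrt(2))*(c + 2*sqrt(2))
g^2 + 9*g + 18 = (g + 3)*(g + 6)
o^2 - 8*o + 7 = (o - 7)*(o - 1)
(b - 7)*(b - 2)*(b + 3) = b^3 - 6*b^2 - 13*b + 42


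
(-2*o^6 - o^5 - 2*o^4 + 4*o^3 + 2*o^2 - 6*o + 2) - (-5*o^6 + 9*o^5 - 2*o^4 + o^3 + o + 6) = 3*o^6 - 10*o^5 + 3*o^3 + 2*o^2 - 7*o - 4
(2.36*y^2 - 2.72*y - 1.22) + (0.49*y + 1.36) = 2.36*y^2 - 2.23*y + 0.14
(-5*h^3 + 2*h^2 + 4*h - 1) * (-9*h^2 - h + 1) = 45*h^5 - 13*h^4 - 43*h^3 + 7*h^2 + 5*h - 1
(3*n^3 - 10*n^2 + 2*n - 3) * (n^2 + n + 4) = 3*n^5 - 7*n^4 + 4*n^3 - 41*n^2 + 5*n - 12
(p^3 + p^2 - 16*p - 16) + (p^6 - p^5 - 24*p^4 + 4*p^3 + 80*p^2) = p^6 - p^5 - 24*p^4 + 5*p^3 + 81*p^2 - 16*p - 16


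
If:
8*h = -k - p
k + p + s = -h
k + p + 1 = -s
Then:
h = 1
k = -p - 8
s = 7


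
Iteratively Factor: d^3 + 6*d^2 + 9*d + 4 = (d + 4)*(d^2 + 2*d + 1) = (d + 1)*(d + 4)*(d + 1)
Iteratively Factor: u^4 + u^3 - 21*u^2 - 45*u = (u - 5)*(u^3 + 6*u^2 + 9*u) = (u - 5)*(u + 3)*(u^2 + 3*u) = u*(u - 5)*(u + 3)*(u + 3)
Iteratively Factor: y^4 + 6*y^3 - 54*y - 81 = (y + 3)*(y^3 + 3*y^2 - 9*y - 27) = (y + 3)^2*(y^2 - 9) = (y - 3)*(y + 3)^2*(y + 3)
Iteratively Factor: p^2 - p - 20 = (p + 4)*(p - 5)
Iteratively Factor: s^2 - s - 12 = (s + 3)*(s - 4)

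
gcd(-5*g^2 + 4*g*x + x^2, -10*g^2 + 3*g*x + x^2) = 5*g + x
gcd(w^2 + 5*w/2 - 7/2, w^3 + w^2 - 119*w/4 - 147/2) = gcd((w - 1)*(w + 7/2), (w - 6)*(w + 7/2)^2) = w + 7/2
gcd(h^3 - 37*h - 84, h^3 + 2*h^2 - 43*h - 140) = h^2 - 3*h - 28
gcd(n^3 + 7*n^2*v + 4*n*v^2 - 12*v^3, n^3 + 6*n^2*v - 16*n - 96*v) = n + 6*v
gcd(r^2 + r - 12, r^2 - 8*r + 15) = r - 3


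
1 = 1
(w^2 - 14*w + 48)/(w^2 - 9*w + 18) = (w - 8)/(w - 3)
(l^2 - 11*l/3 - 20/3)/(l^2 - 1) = (3*l^2 - 11*l - 20)/(3*(l^2 - 1))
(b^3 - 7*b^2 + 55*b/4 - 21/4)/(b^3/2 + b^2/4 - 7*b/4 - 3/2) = (4*b^3 - 28*b^2 + 55*b - 21)/(2*b^3 + b^2 - 7*b - 6)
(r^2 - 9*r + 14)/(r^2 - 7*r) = (r - 2)/r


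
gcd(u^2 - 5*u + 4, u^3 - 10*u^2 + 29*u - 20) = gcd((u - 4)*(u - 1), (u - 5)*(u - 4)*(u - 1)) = u^2 - 5*u + 4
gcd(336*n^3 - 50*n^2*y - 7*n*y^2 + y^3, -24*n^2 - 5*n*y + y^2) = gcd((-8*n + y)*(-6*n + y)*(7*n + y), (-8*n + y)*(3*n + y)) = -8*n + y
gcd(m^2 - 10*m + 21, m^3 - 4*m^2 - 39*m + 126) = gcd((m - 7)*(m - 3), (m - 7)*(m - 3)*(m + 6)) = m^2 - 10*m + 21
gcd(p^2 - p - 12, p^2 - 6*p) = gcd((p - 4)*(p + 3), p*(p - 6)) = 1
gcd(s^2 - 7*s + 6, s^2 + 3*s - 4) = s - 1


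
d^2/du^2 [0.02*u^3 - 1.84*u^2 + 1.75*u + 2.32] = 0.12*u - 3.68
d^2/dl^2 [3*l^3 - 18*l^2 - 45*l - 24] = 18*l - 36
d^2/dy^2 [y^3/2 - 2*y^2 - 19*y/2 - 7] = 3*y - 4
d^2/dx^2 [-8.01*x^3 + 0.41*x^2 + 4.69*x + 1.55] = 0.82 - 48.06*x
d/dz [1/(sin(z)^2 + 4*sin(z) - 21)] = -2*(sin(z) + 2)*cos(z)/(sin(z)^2 + 4*sin(z) - 21)^2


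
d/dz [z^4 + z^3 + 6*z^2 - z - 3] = 4*z^3 + 3*z^2 + 12*z - 1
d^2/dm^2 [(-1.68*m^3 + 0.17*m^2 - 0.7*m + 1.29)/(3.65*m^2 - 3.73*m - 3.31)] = (2.8421709430404e-14*m^4 - 101.363754*m^3 - 9.01142400000006*m^2 - 266.556018*m + 88.075446)/(48.627125*m^6 - 149.078775*m^5 + 20.05383*m^4 + 218.488853*m^3 - 18.185802*m^2 - 122.598759*m - 36.264691)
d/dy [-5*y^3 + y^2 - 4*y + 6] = -15*y^2 + 2*y - 4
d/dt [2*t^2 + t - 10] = 4*t + 1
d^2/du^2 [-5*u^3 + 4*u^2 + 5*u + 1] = 8 - 30*u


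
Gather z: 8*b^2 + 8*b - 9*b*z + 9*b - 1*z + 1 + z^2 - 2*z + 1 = 8*b^2 + 17*b + z^2 + z*(-9*b - 3) + 2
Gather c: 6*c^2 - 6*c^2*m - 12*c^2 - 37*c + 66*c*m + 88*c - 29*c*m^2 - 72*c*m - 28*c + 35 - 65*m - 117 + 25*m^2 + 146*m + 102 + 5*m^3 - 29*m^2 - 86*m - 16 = c^2*(-6*m - 6) + c*(-29*m^2 - 6*m + 23) + 5*m^3 - 4*m^2 - 5*m + 4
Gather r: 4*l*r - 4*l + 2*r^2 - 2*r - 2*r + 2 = -4*l + 2*r^2 + r*(4*l - 4) + 2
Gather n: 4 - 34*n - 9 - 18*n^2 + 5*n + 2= -18*n^2 - 29*n - 3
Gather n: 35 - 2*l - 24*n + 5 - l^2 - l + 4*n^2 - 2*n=-l^2 - 3*l + 4*n^2 - 26*n + 40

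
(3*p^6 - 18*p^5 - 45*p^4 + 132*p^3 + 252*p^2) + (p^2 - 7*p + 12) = 3*p^6 - 18*p^5 - 45*p^4 + 132*p^3 + 253*p^2 - 7*p + 12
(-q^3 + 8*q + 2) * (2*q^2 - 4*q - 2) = -2*q^5 + 4*q^4 + 18*q^3 - 28*q^2 - 24*q - 4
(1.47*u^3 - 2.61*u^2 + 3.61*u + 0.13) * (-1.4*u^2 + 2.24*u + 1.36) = -2.058*u^5 + 6.9468*u^4 - 8.9012*u^3 + 4.3548*u^2 + 5.2008*u + 0.1768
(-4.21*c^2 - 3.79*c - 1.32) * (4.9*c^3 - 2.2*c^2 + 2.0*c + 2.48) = -20.629*c^5 - 9.309*c^4 - 6.55*c^3 - 15.1168*c^2 - 12.0392*c - 3.2736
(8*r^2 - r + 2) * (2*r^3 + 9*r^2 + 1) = 16*r^5 + 70*r^4 - 5*r^3 + 26*r^2 - r + 2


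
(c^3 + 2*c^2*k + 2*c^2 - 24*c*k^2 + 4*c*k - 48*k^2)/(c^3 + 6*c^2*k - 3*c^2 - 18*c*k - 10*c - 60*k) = (c - 4*k)/(c - 5)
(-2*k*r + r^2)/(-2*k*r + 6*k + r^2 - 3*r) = r/(r - 3)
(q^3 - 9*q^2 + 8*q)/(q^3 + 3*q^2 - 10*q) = (q^2 - 9*q + 8)/(q^2 + 3*q - 10)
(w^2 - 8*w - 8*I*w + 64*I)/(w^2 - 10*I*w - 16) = (w - 8)/(w - 2*I)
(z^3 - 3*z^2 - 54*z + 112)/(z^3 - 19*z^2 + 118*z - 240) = (z^2 + 5*z - 14)/(z^2 - 11*z + 30)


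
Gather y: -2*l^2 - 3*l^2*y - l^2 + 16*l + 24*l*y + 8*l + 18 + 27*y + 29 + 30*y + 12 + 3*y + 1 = -3*l^2 + 24*l + y*(-3*l^2 + 24*l + 60) + 60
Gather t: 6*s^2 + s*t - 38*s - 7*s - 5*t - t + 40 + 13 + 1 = 6*s^2 - 45*s + t*(s - 6) + 54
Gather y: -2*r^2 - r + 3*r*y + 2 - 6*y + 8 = -2*r^2 - r + y*(3*r - 6) + 10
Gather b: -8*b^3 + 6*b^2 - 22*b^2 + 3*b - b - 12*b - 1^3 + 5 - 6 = -8*b^3 - 16*b^2 - 10*b - 2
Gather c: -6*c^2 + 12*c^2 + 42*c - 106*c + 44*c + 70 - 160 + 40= 6*c^2 - 20*c - 50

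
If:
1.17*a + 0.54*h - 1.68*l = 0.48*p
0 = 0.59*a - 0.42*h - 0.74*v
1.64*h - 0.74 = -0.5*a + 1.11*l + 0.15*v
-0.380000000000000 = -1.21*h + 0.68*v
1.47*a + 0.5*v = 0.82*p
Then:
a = 0.58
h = 0.44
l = 0.21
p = 1.17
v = 0.22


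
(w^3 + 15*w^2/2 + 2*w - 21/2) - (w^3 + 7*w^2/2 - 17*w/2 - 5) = 4*w^2 + 21*w/2 - 11/2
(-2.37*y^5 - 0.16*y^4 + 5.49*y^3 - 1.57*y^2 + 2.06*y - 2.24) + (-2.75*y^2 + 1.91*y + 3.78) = -2.37*y^5 - 0.16*y^4 + 5.49*y^3 - 4.32*y^2 + 3.97*y + 1.54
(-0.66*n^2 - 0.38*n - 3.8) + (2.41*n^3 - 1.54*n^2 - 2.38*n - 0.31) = 2.41*n^3 - 2.2*n^2 - 2.76*n - 4.11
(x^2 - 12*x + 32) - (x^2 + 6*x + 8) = 24 - 18*x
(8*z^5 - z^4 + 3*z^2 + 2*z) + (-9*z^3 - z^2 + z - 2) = 8*z^5 - z^4 - 9*z^3 + 2*z^2 + 3*z - 2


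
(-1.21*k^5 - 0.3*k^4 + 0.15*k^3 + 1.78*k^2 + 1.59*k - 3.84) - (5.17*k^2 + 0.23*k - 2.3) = -1.21*k^5 - 0.3*k^4 + 0.15*k^3 - 3.39*k^2 + 1.36*k - 1.54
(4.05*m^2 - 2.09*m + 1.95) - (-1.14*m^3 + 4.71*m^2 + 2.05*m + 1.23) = 1.14*m^3 - 0.66*m^2 - 4.14*m + 0.72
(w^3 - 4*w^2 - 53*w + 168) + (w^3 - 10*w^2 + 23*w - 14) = 2*w^3 - 14*w^2 - 30*w + 154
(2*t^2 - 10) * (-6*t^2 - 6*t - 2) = -12*t^4 - 12*t^3 + 56*t^2 + 60*t + 20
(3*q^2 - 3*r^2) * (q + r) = 3*q^3 + 3*q^2*r - 3*q*r^2 - 3*r^3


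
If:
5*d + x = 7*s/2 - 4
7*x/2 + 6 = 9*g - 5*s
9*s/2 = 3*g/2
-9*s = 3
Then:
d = -19/70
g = -1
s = -1/3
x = -80/21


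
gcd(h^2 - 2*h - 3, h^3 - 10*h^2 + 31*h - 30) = h - 3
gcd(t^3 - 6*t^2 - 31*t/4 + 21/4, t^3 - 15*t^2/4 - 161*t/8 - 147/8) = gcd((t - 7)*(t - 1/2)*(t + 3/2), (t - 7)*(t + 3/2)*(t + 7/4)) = t^2 - 11*t/2 - 21/2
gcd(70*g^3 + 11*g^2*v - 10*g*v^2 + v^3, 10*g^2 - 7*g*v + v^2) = -5*g + v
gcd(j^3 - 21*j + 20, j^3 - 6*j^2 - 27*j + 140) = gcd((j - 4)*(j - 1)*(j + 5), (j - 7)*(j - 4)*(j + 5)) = j^2 + j - 20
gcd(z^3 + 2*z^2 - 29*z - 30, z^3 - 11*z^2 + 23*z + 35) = z^2 - 4*z - 5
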